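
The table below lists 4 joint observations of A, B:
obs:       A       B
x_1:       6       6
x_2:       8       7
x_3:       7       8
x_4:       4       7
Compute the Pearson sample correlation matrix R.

Step 1 — column means:
  mean(A) = (6 + 8 + 7 + 4) / 4 = 25/4 = 6.25
  mean(B) = (6 + 7 + 8 + 7) / 4 = 28/4 = 7

Step 2 — sample variances and covariances s[i,j] = (1/(n-1)) · Σ_k (x_{k,i} - mean_i) · (x_{k,j} - mean_j), with n-1 = 3:
  s[A,A] = ((-0.25)·(-0.25) + (1.75)·(1.75) + (0.75)·(0.75) + (-2.25)·(-2.25)) / 3 = 8.75/3 = 2.9167
  s[A,B] = ((-0.25)·(-1) + (1.75)·(0) + (0.75)·(1) + (-2.25)·(0)) / 3 = 1/3 = 0.3333
  s[B,B] = ((-1)·(-1) + (0)·(0) + (1)·(1) + (0)·(0)) / 3 = 2/3 = 0.6667
  Sample standard deviations s_i = √(s[i,i]):
  s(A) = √(2.9167) = 1.7078
  s(B) = √(0.6667) = 0.8165

Step 3 — r_{ij} = s_{ij} / (s_i · s_j):
  r[A,A] = 1 (diagonal).
  r[A,B] = 0.3333 / (1.7078 · 0.8165) = 0.3333 / 1.3944 = 0.239
  r[B,B] = 1 (diagonal).

R is symmetric with unit diagonal. Assembling:

R = [[1, 0.239],
 [0.239, 1]]


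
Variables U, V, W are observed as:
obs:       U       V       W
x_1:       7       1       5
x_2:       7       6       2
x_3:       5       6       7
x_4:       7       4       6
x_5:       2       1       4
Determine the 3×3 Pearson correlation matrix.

Step 1 — column means:
  mean(U) = (7 + 7 + 5 + 7 + 2) / 5 = 28/5 = 5.6
  mean(V) = (1 + 6 + 6 + 4 + 1) / 5 = 18/5 = 3.6
  mean(W) = (5 + 2 + 7 + 6 + 4) / 5 = 24/5 = 4.8

Step 2 — sample variances and covariances s[i,j] = (1/(n-1)) · Σ_k (x_{k,i} - mean_i) · (x_{k,j} - mean_j), with n-1 = 4:
  s[U,U] = ((1.4)·(1.4) + (1.4)·(1.4) + (-0.6)·(-0.6) + (1.4)·(1.4) + (-3.6)·(-3.6)) / 4 = 19.2/4 = 4.8
  s[U,V] = ((1.4)·(-2.6) + (1.4)·(2.4) + (-0.6)·(2.4) + (1.4)·(0.4) + (-3.6)·(-2.6)) / 4 = 8.2/4 = 2.05
  s[U,W] = ((1.4)·(0.2) + (1.4)·(-2.8) + (-0.6)·(2.2) + (1.4)·(1.2) + (-3.6)·(-0.8)) / 4 = -0.4/4 = -0.1
  s[V,V] = ((-2.6)·(-2.6) + (2.4)·(2.4) + (2.4)·(2.4) + (0.4)·(0.4) + (-2.6)·(-2.6)) / 4 = 25.2/4 = 6.3
  s[V,W] = ((-2.6)·(0.2) + (2.4)·(-2.8) + (2.4)·(2.2) + (0.4)·(1.2) + (-2.6)·(-0.8)) / 4 = 0.6/4 = 0.15
  s[W,W] = ((0.2)·(0.2) + (-2.8)·(-2.8) + (2.2)·(2.2) + (1.2)·(1.2) + (-0.8)·(-0.8)) / 4 = 14.8/4 = 3.7
  Sample standard deviations s_i = √(s[i,i]):
  s(U) = √(4.8) = 2.1909
  s(V) = √(6.3) = 2.51
  s(W) = √(3.7) = 1.9235

Step 3 — r_{ij} = s_{ij} / (s_i · s_j):
  r[U,U] = 1 (diagonal).
  r[U,V] = 2.05 / (2.1909 · 2.51) = 2.05 / 5.4991 = 0.3728
  r[U,W] = -0.1 / (2.1909 · 1.9235) = -0.1 / 4.2143 = -0.0237
  r[V,V] = 1 (diagonal).
  r[V,W] = 0.15 / (2.51 · 1.9235) = 0.15 / 4.828 = 0.0311
  r[W,W] = 1 (diagonal).

R is symmetric with unit diagonal. Assembling:

R = [[1, 0.3728, -0.0237],
 [0.3728, 1, 0.0311],
 [-0.0237, 0.0311, 1]]


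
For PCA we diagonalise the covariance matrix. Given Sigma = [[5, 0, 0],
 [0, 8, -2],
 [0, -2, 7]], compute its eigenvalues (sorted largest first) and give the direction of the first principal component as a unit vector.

Step 1 — characteristic polynomial p(λ) = det(λI - Sigma) = λ³ - tr·λ² + c_1·λ - det, where tr = trace, c_1 = sum of the principal 2×2 minors, det = det(Sigma):
  tr = 5 + 8 + 7 = 20,
  c_1 = (5·8 - (0)²) + (5·7 - (0)²) + (8·7 - (-2)²) = 40 + 35 + 52 = 127,
  det = 5·(8·7 - (-2)²) - (0)·((0)·7 - (-2)·(0)) + (0)·((0)·(-2) - 8·(0)) = 5·(52) - (0)·(0) + (0)·(0) = 260.
  So p(λ) = λ³ - 20λ² + 127λ - 260.
Step 2 — look for an integer root (rational root theorem: any rational root is an integer divisor of 260). Testing λ = 5:
  p(5) = 125 - 500 + 635 - 260 = 0  ✓
  Dividing out (λ - 5): p(λ) = (λ - 5)(λ² - 15λ + 52).
Step 3 — remaining eigenvalues from the quadratic λ² - 15λ + 52 = 0:
  Δ = 15² - 4·52 = 225 - 208 = 17,  λ = (15 ± √17)/2 = (15 ± 4.1231)/2 ≈ 9.5616 or 5.4384.
  Sorted: λ_1 = 9.5616,  λ_2 = 5.4384,  λ_3 = 5  (check: sum = 20 = tr ✓).

Step 4 — unit eigenvector for λ_1 ≈ 9.5616: v spans the null space of (Sigma - λ_1 I), whose rows are
  r_1 = (-4.5616, 0, 0),  r_2 = (0, -1.5616, -2),  r_3 = (0, -2, -2.5616).
  v is orthogonal to every row, so take v ∝ r_1 × r_2 = ((0)·(-2) - (0)·(-1.5616), (0)·(0) - (-4.5616)·(-2), (-4.5616)·(-1.5616) - (0)·(0)) ≈ (0, -9.1231, 7.1231).
  Rescale (multiply by -1 so the first nonzero entry is positive): u = (0, 9.1231, -7.1231).
  ||u|| = √((0)² + (9.1231)² + (-7.1231)²) = √(133.9697) ≈ 11.5745,  v_1 = u/||u|| ≈ (0, 0.7882, -0.6154) (||v_1|| = 1).

λ_1 = 9.5616,  λ_2 = 5.4384,  λ_3 = 5;  v_1 ≈ (0, 0.7882, -0.6154)


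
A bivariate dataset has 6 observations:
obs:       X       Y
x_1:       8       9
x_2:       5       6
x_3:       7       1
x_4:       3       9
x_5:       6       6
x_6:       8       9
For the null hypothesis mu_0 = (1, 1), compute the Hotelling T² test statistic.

Step 1 — sample mean vector:
  mean(X) = (8 + 5 + 7 + 3 + 6 + 8) / 6 = 37/6 = 6.1667
  mean(Y) = (9 + 6 + 1 + 9 + 6 + 9) / 6 = 40/6 = 6.6667
  x̄ = (6.1667, 6.6667),  deviation x̄ - mu_0 = (6.1667, 6.6667) - (1, 1) = (5.1667, 5.6667).

Step 2 — sample covariance matrix, S[i,j] = (1/(n-1)) · Σ_k (x_{k,i} - mean_i) · (x_{k,j} - mean_j), divisor n-1 = 5:
  S[X,X] = ((1.8333)·(1.8333) + (-1.1667)·(-1.1667) + (0.8333)·(0.8333) + (-3.1667)·(-3.1667) + (-0.1667)·(-0.1667) + (1.8333)·(1.8333)) / 5 = 18.8333/5 = 3.7667
  S[X,Y] = ((1.8333)·(2.3333) + (-1.1667)·(-0.6667) + (0.8333)·(-5.6667) + (-3.1667)·(2.3333) + (-0.1667)·(-0.6667) + (1.8333)·(2.3333)) / 5 = -2.6667/5 = -0.5333
  S[Y,Y] = ((2.3333)·(2.3333) + (-0.6667)·(-0.6667) + (-5.6667)·(-5.6667) + (2.3333)·(2.3333) + (-0.6667)·(-0.6667) + (2.3333)·(2.3333)) / 5 = 49.3333/5 = 9.8667
  S = [[3.7667, -0.5333],
 [-0.5333, 9.8667]].

Step 3 — invert S. det(S) = 3.7667·9.8667 - (-0.5333)² = 36.88.
  S^{-1} = (1/det) · [[d, -b], [-b, a]] = [[0.2675, 0.0145],
 [0.0145, 0.1021]].

Step 4 — quadratic form (x̄ - mu_0)^T · S^{-1} · (x̄ - mu_0):
  S^{-1} · (x̄ - mu_0) = (1.4642, 0.6535),
  (x̄ - mu_0)^T · [...] = (5.1667)·(1.4642) + (5.6667)·(0.6535) = 11.2681.

Step 5 — scale by n: T² = 6 · 11.2681 = 67.6085.

T² ≈ 67.6085


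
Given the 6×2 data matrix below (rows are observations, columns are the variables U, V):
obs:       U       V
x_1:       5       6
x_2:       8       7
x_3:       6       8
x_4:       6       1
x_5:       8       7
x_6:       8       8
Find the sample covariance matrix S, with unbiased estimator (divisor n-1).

Step 1 — column means:
  mean(U) = (5 + 8 + 6 + 6 + 8 + 8) / 6 = 41/6 = 6.8333
  mean(V) = (6 + 7 + 8 + 1 + 7 + 8) / 6 = 37/6 = 6.1667

Step 2 — sample covariance S[i,j] = (1/(n-1)) · Σ_k (x_{k,i} - mean_i) · (x_{k,j} - mean_j), with n-1 = 5.
  S[U,U] = ((-1.8333)·(-1.8333) + (1.1667)·(1.1667) + (-0.8333)·(-0.8333) + (-0.8333)·(-0.8333) + (1.1667)·(1.1667) + (1.1667)·(1.1667)) / 5 = 8.8333/5 = 1.7667
  S[U,V] = ((-1.8333)·(-0.1667) + (1.1667)·(0.8333) + (-0.8333)·(1.8333) + (-0.8333)·(-5.1667) + (1.1667)·(0.8333) + (1.1667)·(1.8333)) / 5 = 7.1667/5 = 1.4333
  S[V,V] = ((-0.1667)·(-0.1667) + (0.8333)·(0.8333) + (1.8333)·(1.8333) + (-5.1667)·(-5.1667) + (0.8333)·(0.8333) + (1.8333)·(1.8333)) / 5 = 34.8333/5 = 6.9667

S is symmetric (S[j,i] = S[i,j]). Assembling:

S = [[1.7667, 1.4333],
 [1.4333, 6.9667]]


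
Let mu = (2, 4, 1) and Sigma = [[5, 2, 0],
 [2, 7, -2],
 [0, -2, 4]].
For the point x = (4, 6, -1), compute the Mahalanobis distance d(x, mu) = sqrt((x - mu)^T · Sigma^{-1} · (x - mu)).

Step 1 — centre the observation: (x - mu) = (2, 2, -2).

Step 2 — invert Sigma (cofactor / det for 3×3, or solve directly):
  Sigma^{-1} = [[0.2308, -0.0769, -0.0385],
 [-0.0769, 0.1923, 0.0962],
 [-0.0385, 0.0962, 0.2981]].

Step 3 — form the quadratic (x - mu)^T · Sigma^{-1} · (x - mu):
  Sigma^{-1} · (x - mu) = (0.3846, 0.0385, -0.4808).
  (x - mu)^T · [Sigma^{-1} · (x - mu)] = (2)·(0.3846) + (2)·(0.0385) + (-2)·(-0.4808) = 1.8077.

Step 4 — take square root: d = √(1.8077) ≈ 1.3445.

d(x, mu) = √(1.8077) ≈ 1.3445


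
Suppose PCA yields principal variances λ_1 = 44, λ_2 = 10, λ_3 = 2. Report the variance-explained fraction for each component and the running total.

Step 1 — total variance = trace(Sigma) = Σ λ_i = 44 + 10 + 2 = 56.

Step 2 — fraction explained by component i = λ_i / Σ λ:
  PC1: 44/56 = 0.7857
  PC2: 10/56 = 0.1786
  PC3: 2/56 = 0.0357

Step 3 — cumulative fraction after k components = (λ_1 + ... + λ_k) / Σ λ:
  k = 1: 44/56 = 0.7857
  k = 2: (44 + 10)/56 = 54/56 = 0.9643
  k = 3: (44 + 10 + 2)/56 = 56/56 = 1

Summary (fraction, with percent):

explained: PC1 0.7857 (78.57%), PC2 0.1786 (17.86%), PC3 0.0357 (3.57%);  cumulative: 0.7857, 0.9643, 1


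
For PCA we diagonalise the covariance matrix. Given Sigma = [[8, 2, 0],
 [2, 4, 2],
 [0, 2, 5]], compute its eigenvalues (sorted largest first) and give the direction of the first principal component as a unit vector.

Step 1 — characteristic polynomial p(λ) = det(λI - Sigma) = λ³ - tr·λ² + c_1·λ - det, where tr = trace, c_1 = sum of the principal 2×2 minors, det = det(Sigma):
  tr = 8 + 4 + 5 = 17,
  c_1 = (8·4 - (2)²) + (8·5 - (0)²) + (4·5 - (2)²) = 28 + 40 + 16 = 84,
  det = 8·(4·5 - (2)²) - (2)·((2)·5 - (2)·(0)) + (0)·((2)·(2) - 4·(0)) = 8·(16) - (2)·(10) + (0)·(4) = 108.
  So p(λ) = λ³ - 17λ² + 84λ - 108.
Step 2 — look for an integer root (rational root theorem: any rational root is an integer divisor of 108). Testing λ = 2:
  p(2) = 8 - 68 + 168 - 108 = 0  ✓
  Dividing out (λ - 2): p(λ) = (λ - 2)(λ² - 15λ + 54).
Step 3 — remaining eigenvalues from the quadratic λ² - 15λ + 54 = 0:
  Δ = 15² - 4·54 = 225 - 216 = 9,  λ = (15 ± √9)/2 = (15 ± 3)/2 = 9 or 6.
  Sorted: λ_1 = 9,  λ_2 = 6,  λ_3 = 2  (check: sum = 17 = tr ✓).

Step 4 — unit eigenvector for λ_1 = 9: v spans the null space of (Sigma - λ_1 I), whose rows are
  r_1 = (-1, 2, 0),  r_2 = (2, -5, 2),  r_3 = (0, 2, -4).
  v is orthogonal to every row, so take v ∝ r_1 × r_2 = ((2)·(2) - (0)·(-5), (0)·(2) - (-1)·(2), (-1)·(-5) - (2)·(2)) = (4, 2, 1).
  Let u = (4, 2, 1).
  ||u|| = √((4)² + (2)² + (1)²) = √(21) ≈ 4.5826,  v_1 = u/||u|| ≈ (0.8729, 0.4364, 0.2182) (||v_1|| = 1).

λ_1 = 9,  λ_2 = 6,  λ_3 = 2;  v_1 ≈ (0.8729, 0.4364, 0.2182)


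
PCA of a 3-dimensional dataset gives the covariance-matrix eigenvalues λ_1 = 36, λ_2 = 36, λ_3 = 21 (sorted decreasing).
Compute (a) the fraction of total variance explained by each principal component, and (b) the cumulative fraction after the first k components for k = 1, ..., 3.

Step 1 — total variance = trace(Sigma) = Σ λ_i = 36 + 36 + 21 = 93.

Step 2 — fraction explained by component i = λ_i / Σ λ:
  PC1: 36/93 = 0.3871
  PC2: 36/93 = 0.3871
  PC3: 21/93 = 0.2258

Step 3 — cumulative fraction after k components = (λ_1 + ... + λ_k) / Σ λ:
  k = 1: 36/93 = 0.3871
  k = 2: (36 + 36)/93 = 72/93 = 0.7742
  k = 3: (36 + 36 + 21)/93 = 93/93 = 1

Summary (fraction, with percent):

explained: PC1 0.3871 (38.71%), PC2 0.3871 (38.71%), PC3 0.2258 (22.58%);  cumulative: 0.3871, 0.7742, 1


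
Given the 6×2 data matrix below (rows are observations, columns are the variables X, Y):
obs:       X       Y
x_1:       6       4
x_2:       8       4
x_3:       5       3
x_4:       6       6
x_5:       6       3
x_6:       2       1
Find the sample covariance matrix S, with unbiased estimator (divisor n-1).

Step 1 — column means:
  mean(X) = (6 + 8 + 5 + 6 + 6 + 2) / 6 = 33/6 = 5.5
  mean(Y) = (4 + 4 + 3 + 6 + 3 + 1) / 6 = 21/6 = 3.5

Step 2 — sample covariance S[i,j] = (1/(n-1)) · Σ_k (x_{k,i} - mean_i) · (x_{k,j} - mean_j), with n-1 = 5.
  S[X,X] = ((0.5)·(0.5) + (2.5)·(2.5) + (-0.5)·(-0.5) + (0.5)·(0.5) + (0.5)·(0.5) + (-3.5)·(-3.5)) / 5 = 19.5/5 = 3.9
  S[X,Y] = ((0.5)·(0.5) + (2.5)·(0.5) + (-0.5)·(-0.5) + (0.5)·(2.5) + (0.5)·(-0.5) + (-3.5)·(-2.5)) / 5 = 11.5/5 = 2.3
  S[Y,Y] = ((0.5)·(0.5) + (0.5)·(0.5) + (-0.5)·(-0.5) + (2.5)·(2.5) + (-0.5)·(-0.5) + (-2.5)·(-2.5)) / 5 = 13.5/5 = 2.7

S is symmetric (S[j,i] = S[i,j]). Assembling:

S = [[3.9, 2.3],
 [2.3, 2.7]]


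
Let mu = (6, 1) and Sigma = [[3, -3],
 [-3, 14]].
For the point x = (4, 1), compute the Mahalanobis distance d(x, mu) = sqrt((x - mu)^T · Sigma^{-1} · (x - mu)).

Step 1 — centre the observation: (x - mu) = (-2, 0).

Step 2 — invert Sigma. det(Sigma) = 3·14 - (-3)² = 33.
  Sigma^{-1} = (1/det) · [[d, -b], [-b, a]] = [[0.4242, 0.0909],
 [0.0909, 0.0909]].

Step 3 — form the quadratic (x - mu)^T · Sigma^{-1} · (x - mu):
  Sigma^{-1} · (x - mu) = (-0.8485, -0.1818).
  (x - mu)^T · [Sigma^{-1} · (x - mu)] = (-2)·(-0.8485) + (0)·(-0.1818) = 1.697.

Step 4 — take square root: d = √(1.697) ≈ 1.3027.

d(x, mu) = √(1.697) ≈ 1.3027


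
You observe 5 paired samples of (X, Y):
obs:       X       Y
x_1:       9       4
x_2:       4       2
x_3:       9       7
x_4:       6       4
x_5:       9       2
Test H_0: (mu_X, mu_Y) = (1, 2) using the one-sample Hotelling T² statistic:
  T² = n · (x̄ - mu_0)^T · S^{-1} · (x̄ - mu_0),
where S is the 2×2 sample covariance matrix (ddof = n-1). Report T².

Step 1 — sample mean vector:
  mean(X) = (9 + 4 + 9 + 6 + 9) / 5 = 37/5 = 7.4
  mean(Y) = (4 + 2 + 7 + 4 + 2) / 5 = 19/5 = 3.8
  x̄ = (7.4, 3.8),  deviation x̄ - mu_0 = (7.4, 3.8) - (1, 2) = (6.4, 1.8).

Step 2 — sample covariance matrix, S[i,j] = (1/(n-1)) · Σ_k (x_{k,i} - mean_i) · (x_{k,j} - mean_j), divisor n-1 = 4:
  S[X,X] = ((1.6)·(1.6) + (-3.4)·(-3.4) + (1.6)·(1.6) + (-1.4)·(-1.4) + (1.6)·(1.6)) / 4 = 21.2/4 = 5.3
  S[X,Y] = ((1.6)·(0.2) + (-3.4)·(-1.8) + (1.6)·(3.2) + (-1.4)·(0.2) + (1.6)·(-1.8)) / 4 = 8.4/4 = 2.1
  S[Y,Y] = ((0.2)·(0.2) + (-1.8)·(-1.8) + (3.2)·(3.2) + (0.2)·(0.2) + (-1.8)·(-1.8)) / 4 = 16.8/4 = 4.2
  S = [[5.3, 2.1],
 [2.1, 4.2]].

Step 3 — invert S. det(S) = 5.3·4.2 - (2.1)² = 17.85.
  S^{-1} = (1/det) · [[d, -b], [-b, a]] = [[0.2353, -0.1176],
 [-0.1176, 0.2969]].

Step 4 — quadratic form (x̄ - mu_0)^T · S^{-1} · (x̄ - mu_0):
  S^{-1} · (x̄ - mu_0) = (1.2941, -0.2185),
  (x̄ - mu_0)^T · [...] = (6.4)·(1.2941) + (1.8)·(-0.2185) = 7.8891.

Step 5 — scale by n: T² = 5 · 7.8891 = 39.4454.

T² ≈ 39.4454


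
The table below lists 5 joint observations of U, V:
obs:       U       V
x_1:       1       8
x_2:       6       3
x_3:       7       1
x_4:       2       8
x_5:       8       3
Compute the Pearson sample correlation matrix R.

Step 1 — column means:
  mean(U) = (1 + 6 + 7 + 2 + 8) / 5 = 24/5 = 4.8
  mean(V) = (8 + 3 + 1 + 8 + 3) / 5 = 23/5 = 4.6

Step 2 — sample variances and covariances s[i,j] = (1/(n-1)) · Σ_k (x_{k,i} - mean_i) · (x_{k,j} - mean_j), with n-1 = 4:
  s[U,U] = ((-3.8)·(-3.8) + (1.2)·(1.2) + (2.2)·(2.2) + (-2.8)·(-2.8) + (3.2)·(3.2)) / 4 = 38.8/4 = 9.7
  s[U,V] = ((-3.8)·(3.4) + (1.2)·(-1.6) + (2.2)·(-3.6) + (-2.8)·(3.4) + (3.2)·(-1.6)) / 4 = -37.4/4 = -9.35
  s[V,V] = ((3.4)·(3.4) + (-1.6)·(-1.6) + (-3.6)·(-3.6) + (3.4)·(3.4) + (-1.6)·(-1.6)) / 4 = 41.2/4 = 10.3
  Sample standard deviations s_i = √(s[i,i]):
  s(U) = √(9.7) = 3.1145
  s(V) = √(10.3) = 3.2094

Step 3 — r_{ij} = s_{ij} / (s_i · s_j):
  r[U,U] = 1 (diagonal).
  r[U,V] = -9.35 / (3.1145 · 3.2094) = -9.35 / 9.9955 = -0.9354
  r[V,V] = 1 (diagonal).

R is symmetric with unit diagonal. Assembling:

R = [[1, -0.9354],
 [-0.9354, 1]]


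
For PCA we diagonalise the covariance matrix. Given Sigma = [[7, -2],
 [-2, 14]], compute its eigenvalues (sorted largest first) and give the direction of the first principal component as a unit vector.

Step 1 — characteristic polynomial of 2×2 Sigma:
  det(Sigma - λI) = λ² - trace · λ + det = 0.
  trace = 7 + 14 = 21, det = 7·14 - (-2)² = 94.
Step 2 — discriminant:
  Δ = trace² - 4·det = 441 - 376 = 65.
Step 3 — eigenvalues:
  λ = (trace ± √Δ)/2 = (21 ± 8.0623)/2,
  λ_1 = 14.5311,  λ_2 = 6.4689.

Step 4 — unit eigenvector for λ_1: solve (Sigma - λ_1 I)v = 0. First row:
  (7 - 14.5311)·v_x + (-2)·v_y = 0, i.e. (-7.5311)·v_x + (-2)·v_y = 0,
  so v ∝ (b, λ_1 - a) = (-2, 7.5311); multiply by -1 so the first entry is positive: u = (2, -7.5311).
  ||u|| = √((2)² + (-7.5311)²) = √(60.7179) ≈ 7.7922,
  v_1 = u/||u|| ≈ (0.2567, -0.9665) (||v_1|| = 1).

λ_1 = 14.5311,  λ_2 = 6.4689;  v_1 ≈ (0.2567, -0.9665)


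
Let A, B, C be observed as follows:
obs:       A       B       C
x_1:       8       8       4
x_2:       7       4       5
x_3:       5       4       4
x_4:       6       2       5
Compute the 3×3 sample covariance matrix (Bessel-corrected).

Step 1 — column means:
  mean(A) = (8 + 7 + 5 + 6) / 4 = 26/4 = 6.5
  mean(B) = (8 + 4 + 4 + 2) / 4 = 18/4 = 4.5
  mean(C) = (4 + 5 + 4 + 5) / 4 = 18/4 = 4.5

Step 2 — sample covariance S[i,j] = (1/(n-1)) · Σ_k (x_{k,i} - mean_i) · (x_{k,j} - mean_j), with n-1 = 3.
  S[A,A] = ((1.5)·(1.5) + (0.5)·(0.5) + (-1.5)·(-1.5) + (-0.5)·(-0.5)) / 3 = 5/3 = 1.6667
  S[A,B] = ((1.5)·(3.5) + (0.5)·(-0.5) + (-1.5)·(-0.5) + (-0.5)·(-2.5)) / 3 = 7/3 = 2.3333
  S[A,C] = ((1.5)·(-0.5) + (0.5)·(0.5) + (-1.5)·(-0.5) + (-0.5)·(0.5)) / 3 = 0/3 = 0
  S[B,B] = ((3.5)·(3.5) + (-0.5)·(-0.5) + (-0.5)·(-0.5) + (-2.5)·(-2.5)) / 3 = 19/3 = 6.3333
  S[B,C] = ((3.5)·(-0.5) + (-0.5)·(0.5) + (-0.5)·(-0.5) + (-2.5)·(0.5)) / 3 = -3/3 = -1
  S[C,C] = ((-0.5)·(-0.5) + (0.5)·(0.5) + (-0.5)·(-0.5) + (0.5)·(0.5)) / 3 = 1/3 = 0.3333

S is symmetric (S[j,i] = S[i,j]). Assembling:

S = [[1.6667, 2.3333, 0],
 [2.3333, 6.3333, -1],
 [0, -1, 0.3333]]


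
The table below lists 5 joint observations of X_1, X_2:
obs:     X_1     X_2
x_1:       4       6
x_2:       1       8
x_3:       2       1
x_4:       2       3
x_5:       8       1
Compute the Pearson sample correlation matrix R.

Step 1 — column means:
  mean(X_1) = (4 + 1 + 2 + 2 + 8) / 5 = 17/5 = 3.4
  mean(X_2) = (6 + 8 + 1 + 3 + 1) / 5 = 19/5 = 3.8

Step 2 — sample variances and covariances s[i,j] = (1/(n-1)) · Σ_k (x_{k,i} - mean_i) · (x_{k,j} - mean_j), with n-1 = 4:
  s[X_1,X_1] = ((0.6)·(0.6) + (-2.4)·(-2.4) + (-1.4)·(-1.4) + (-1.4)·(-1.4) + (4.6)·(4.6)) / 4 = 31.2/4 = 7.8
  s[X_1,X_2] = ((0.6)·(2.2) + (-2.4)·(4.2) + (-1.4)·(-2.8) + (-1.4)·(-0.8) + (4.6)·(-2.8)) / 4 = -16.6/4 = -4.15
  s[X_2,X_2] = ((2.2)·(2.2) + (4.2)·(4.2) + (-2.8)·(-2.8) + (-0.8)·(-0.8) + (-2.8)·(-2.8)) / 4 = 38.8/4 = 9.7
  Sample standard deviations s_i = √(s[i,i]):
  s(X_1) = √(7.8) = 2.7928
  s(X_2) = √(9.7) = 3.1145

Step 3 — r_{ij} = s_{ij} / (s_i · s_j):
  r[X_1,X_1] = 1 (diagonal).
  r[X_1,X_2] = -4.15 / (2.7928 · 3.1145) = -4.15 / 8.6983 = -0.4771
  r[X_2,X_2] = 1 (diagonal).

R is symmetric with unit diagonal. Assembling:

R = [[1, -0.4771],
 [-0.4771, 1]]


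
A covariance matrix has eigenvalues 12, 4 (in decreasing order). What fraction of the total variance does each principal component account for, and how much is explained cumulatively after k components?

Step 1 — total variance = trace(Sigma) = Σ λ_i = 12 + 4 = 16.

Step 2 — fraction explained by component i = λ_i / Σ λ:
  PC1: 12/16 = 0.75
  PC2: 4/16 = 0.25

Step 3 — cumulative fraction after k components = (λ_1 + ... + λ_k) / Σ λ:
  k = 1: 12/16 = 0.75
  k = 2: (12 + 4)/16 = 16/16 = 1

Summary (fraction, with percent):

explained: PC1 0.75 (75%), PC2 0.25 (25%);  cumulative: 0.75, 1


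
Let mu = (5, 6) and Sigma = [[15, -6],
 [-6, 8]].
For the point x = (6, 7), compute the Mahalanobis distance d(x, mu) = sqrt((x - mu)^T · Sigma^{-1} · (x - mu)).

Step 1 — centre the observation: (x - mu) = (1, 1).

Step 2 — invert Sigma. det(Sigma) = 15·8 - (-6)² = 84.
  Sigma^{-1} = (1/det) · [[d, -b], [-b, a]] = [[0.0952, 0.0714],
 [0.0714, 0.1786]].

Step 3 — form the quadratic (x - mu)^T · Sigma^{-1} · (x - mu):
  Sigma^{-1} · (x - mu) = (0.1667, 0.25).
  (x - mu)^T · [Sigma^{-1} · (x - mu)] = (1)·(0.1667) + (1)·(0.25) = 0.4167.

Step 4 — take square root: d = √(0.4167) ≈ 0.6455.

d(x, mu) = √(0.4167) ≈ 0.6455


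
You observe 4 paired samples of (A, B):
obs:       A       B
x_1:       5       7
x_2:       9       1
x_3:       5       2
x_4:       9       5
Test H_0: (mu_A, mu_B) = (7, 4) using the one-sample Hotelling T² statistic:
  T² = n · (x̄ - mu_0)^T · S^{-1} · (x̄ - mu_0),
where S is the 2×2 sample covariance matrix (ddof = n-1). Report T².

Step 1 — sample mean vector:
  mean(A) = (5 + 9 + 5 + 9) / 4 = 28/4 = 7
  mean(B) = (7 + 1 + 2 + 5) / 4 = 15/4 = 3.75
  x̄ = (7, 3.75),  deviation x̄ - mu_0 = (7, 3.75) - (7, 4) = (0, -0.25).

Step 2 — sample covariance matrix, S[i,j] = (1/(n-1)) · Σ_k (x_{k,i} - mean_i) · (x_{k,j} - mean_j), divisor n-1 = 3:
  S[A,A] = ((-2)·(-2) + (2)·(2) + (-2)·(-2) + (2)·(2)) / 3 = 16/3 = 5.3333
  S[A,B] = ((-2)·(3.25) + (2)·(-2.75) + (-2)·(-1.75) + (2)·(1.25)) / 3 = -6/3 = -2
  S[B,B] = ((3.25)·(3.25) + (-2.75)·(-2.75) + (-1.75)·(-1.75) + (1.25)·(1.25)) / 3 = 22.75/3 = 7.5833
  S = [[5.3333, -2],
 [-2, 7.5833]].

Step 3 — invert S. det(S) = 5.3333·7.5833 - (-2)² = 36.4444.
  S^{-1} = (1/det) · [[d, -b], [-b, a]] = [[0.2081, 0.0549],
 [0.0549, 0.1463]].

Step 4 — quadratic form (x̄ - mu_0)^T · S^{-1} · (x̄ - mu_0):
  S^{-1} · (x̄ - mu_0) = (-0.0137, -0.0366),
  (x̄ - mu_0)^T · [...] = (0)·(-0.0137) + (-0.25)·(-0.0366) = 0.0091.

Step 5 — scale by n: T² = 4 · 0.0091 = 0.0366.

T² ≈ 0.0366


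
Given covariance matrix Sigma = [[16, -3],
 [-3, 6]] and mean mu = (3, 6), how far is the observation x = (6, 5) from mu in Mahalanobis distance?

Step 1 — centre the observation: (x - mu) = (3, -1).

Step 2 — invert Sigma. det(Sigma) = 16·6 - (-3)² = 87.
  Sigma^{-1} = (1/det) · [[d, -b], [-b, a]] = [[0.069, 0.0345],
 [0.0345, 0.1839]].

Step 3 — form the quadratic (x - mu)^T · Sigma^{-1} · (x - mu):
  Sigma^{-1} · (x - mu) = (0.1724, -0.0805).
  (x - mu)^T · [Sigma^{-1} · (x - mu)] = (3)·(0.1724) + (-1)·(-0.0805) = 0.5977.

Step 4 — take square root: d = √(0.5977) ≈ 0.7731.

d(x, mu) = √(0.5977) ≈ 0.7731


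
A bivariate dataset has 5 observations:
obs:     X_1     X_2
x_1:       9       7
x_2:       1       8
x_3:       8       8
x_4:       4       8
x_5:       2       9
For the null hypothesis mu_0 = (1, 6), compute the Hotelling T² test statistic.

Step 1 — sample mean vector:
  mean(X_1) = (9 + 1 + 8 + 4 + 2) / 5 = 24/5 = 4.8
  mean(X_2) = (7 + 8 + 8 + 8 + 9) / 5 = 40/5 = 8
  x̄ = (4.8, 8),  deviation x̄ - mu_0 = (4.8, 8) - (1, 6) = (3.8, 2).

Step 2 — sample covariance matrix, S[i,j] = (1/(n-1)) · Σ_k (x_{k,i} - mean_i) · (x_{k,j} - mean_j), divisor n-1 = 4:
  S[X_1,X_1] = ((4.2)·(4.2) + (-3.8)·(-3.8) + (3.2)·(3.2) + (-0.8)·(-0.8) + (-2.8)·(-2.8)) / 4 = 50.8/4 = 12.7
  S[X_1,X_2] = ((4.2)·(-1) + (-3.8)·(0) + (3.2)·(0) + (-0.8)·(0) + (-2.8)·(1)) / 4 = -7/4 = -1.75
  S[X_2,X_2] = ((-1)·(-1) + (0)·(0) + (0)·(0) + (0)·(0) + (1)·(1)) / 4 = 2/4 = 0.5
  S = [[12.7, -1.75],
 [-1.75, 0.5]].

Step 3 — invert S. det(S) = 12.7·0.5 - (-1.75)² = 3.2875.
  S^{-1} = (1/det) · [[d, -b], [-b, a]] = [[0.1521, 0.5323],
 [0.5323, 3.8631]].

Step 4 — quadratic form (x̄ - mu_0)^T · S^{-1} · (x̄ - mu_0):
  S^{-1} · (x̄ - mu_0) = (1.6426, 9.749),
  (x̄ - mu_0)^T · [...] = (3.8)·(1.6426) + (2)·(9.749) = 25.7399.

Step 5 — scale by n: T² = 5 · 25.7399 = 128.6996.

T² ≈ 128.6996


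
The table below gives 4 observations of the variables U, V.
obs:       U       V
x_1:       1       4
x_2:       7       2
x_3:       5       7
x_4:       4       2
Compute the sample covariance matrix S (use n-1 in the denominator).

Step 1 — column means:
  mean(U) = (1 + 7 + 5 + 4) / 4 = 17/4 = 4.25
  mean(V) = (4 + 2 + 7 + 2) / 4 = 15/4 = 3.75

Step 2 — sample covariance S[i,j] = (1/(n-1)) · Σ_k (x_{k,i} - mean_i) · (x_{k,j} - mean_j), with n-1 = 3.
  S[U,U] = ((-3.25)·(-3.25) + (2.75)·(2.75) + (0.75)·(0.75) + (-0.25)·(-0.25)) / 3 = 18.75/3 = 6.25
  S[U,V] = ((-3.25)·(0.25) + (2.75)·(-1.75) + (0.75)·(3.25) + (-0.25)·(-1.75)) / 3 = -2.75/3 = -0.9167
  S[V,V] = ((0.25)·(0.25) + (-1.75)·(-1.75) + (3.25)·(3.25) + (-1.75)·(-1.75)) / 3 = 16.75/3 = 5.5833

S is symmetric (S[j,i] = S[i,j]). Assembling:

S = [[6.25, -0.9167],
 [-0.9167, 5.5833]]


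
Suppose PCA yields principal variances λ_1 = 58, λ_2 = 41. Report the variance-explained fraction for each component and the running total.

Step 1 — total variance = trace(Sigma) = Σ λ_i = 58 + 41 = 99.

Step 2 — fraction explained by component i = λ_i / Σ λ:
  PC1: 58/99 = 0.5859
  PC2: 41/99 = 0.4141

Step 3 — cumulative fraction after k components = (λ_1 + ... + λ_k) / Σ λ:
  k = 1: 58/99 = 0.5859
  k = 2: (58 + 41)/99 = 99/99 = 1

Summary (fraction, with percent):

explained: PC1 0.5859 (58.59%), PC2 0.4141 (41.41%);  cumulative: 0.5859, 1


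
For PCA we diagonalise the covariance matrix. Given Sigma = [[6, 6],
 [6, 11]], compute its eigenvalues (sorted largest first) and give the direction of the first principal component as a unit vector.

Step 1 — characteristic polynomial of 2×2 Sigma:
  det(Sigma - λI) = λ² - trace · λ + det = 0.
  trace = 6 + 11 = 17, det = 6·11 - (6)² = 30.
Step 2 — discriminant:
  Δ = trace² - 4·det = 289 - 120 = 169.
Step 3 — eigenvalues:
  λ = (trace ± √Δ)/2 = (17 ± 13)/2,
  λ_1 = 15,  λ_2 = 2.

Step 4 — unit eigenvector for λ_1: solve (Sigma - λ_1 I)v = 0. First row:
  (6 - 15)·v_x + (6)·v_y = 0, i.e. (-9)·v_x + (6)·v_y = 0,
  so v ∝ (b, λ_1 - a) = (6, 9) = u.
  ||u|| = √((6)² + (9)²) = √(117) ≈ 10.8167,
  v_1 = u/||u|| ≈ (0.5547, 0.8321) (||v_1|| = 1).

λ_1 = 15,  λ_2 = 2;  v_1 ≈ (0.5547, 0.8321)


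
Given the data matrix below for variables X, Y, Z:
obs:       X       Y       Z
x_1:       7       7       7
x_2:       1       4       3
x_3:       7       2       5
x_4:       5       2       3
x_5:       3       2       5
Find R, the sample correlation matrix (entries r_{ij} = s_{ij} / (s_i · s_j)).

Step 1 — column means:
  mean(X) = (7 + 1 + 7 + 5 + 3) / 5 = 23/5 = 4.6
  mean(Y) = (7 + 4 + 2 + 2 + 2) / 5 = 17/5 = 3.4
  mean(Z) = (7 + 3 + 5 + 3 + 5) / 5 = 23/5 = 4.6

Step 2 — sample variances and covariances s[i,j] = (1/(n-1)) · Σ_k (x_{k,i} - mean_i) · (x_{k,j} - mean_j), with n-1 = 4:
  s[X,X] = ((2.4)·(2.4) + (-3.6)·(-3.6) + (2.4)·(2.4) + (0.4)·(0.4) + (-1.6)·(-1.6)) / 4 = 27.2/4 = 6.8
  s[X,Y] = ((2.4)·(3.6) + (-3.6)·(0.6) + (2.4)·(-1.4) + (0.4)·(-1.4) + (-1.6)·(-1.4)) / 4 = 4.8/4 = 1.2
  s[X,Z] = ((2.4)·(2.4) + (-3.6)·(-1.6) + (2.4)·(0.4) + (0.4)·(-1.6) + (-1.6)·(0.4)) / 4 = 11.2/4 = 2.8
  s[Y,Y] = ((3.6)·(3.6) + (0.6)·(0.6) + (-1.4)·(-1.4) + (-1.4)·(-1.4) + (-1.4)·(-1.4)) / 4 = 19.2/4 = 4.8
  s[Y,Z] = ((3.6)·(2.4) + (0.6)·(-1.6) + (-1.4)·(0.4) + (-1.4)·(-1.6) + (-1.4)·(0.4)) / 4 = 8.8/4 = 2.2
  s[Z,Z] = ((2.4)·(2.4) + (-1.6)·(-1.6) + (0.4)·(0.4) + (-1.6)·(-1.6) + (0.4)·(0.4)) / 4 = 11.2/4 = 2.8
  Sample standard deviations s_i = √(s[i,i]):
  s(X) = √(6.8) = 2.6077
  s(Y) = √(4.8) = 2.1909
  s(Z) = √(2.8) = 1.6733

Step 3 — r_{ij} = s_{ij} / (s_i · s_j):
  r[X,X] = 1 (diagonal).
  r[X,Y] = 1.2 / (2.6077 · 2.1909) = 1.2 / 5.7131 = 0.21
  r[X,Z] = 2.8 / (2.6077 · 1.6733) = 2.8 / 4.3635 = 0.6417
  r[Y,Y] = 1 (diagonal).
  r[Y,Z] = 2.2 / (2.1909 · 1.6733) = 2.2 / 3.6661 = 0.6001
  r[Z,Z] = 1 (diagonal).

R is symmetric with unit diagonal. Assembling:

R = [[1, 0.21, 0.6417],
 [0.21, 1, 0.6001],
 [0.6417, 0.6001, 1]]


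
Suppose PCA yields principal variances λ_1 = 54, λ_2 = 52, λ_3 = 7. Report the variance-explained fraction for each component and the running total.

Step 1 — total variance = trace(Sigma) = Σ λ_i = 54 + 52 + 7 = 113.

Step 2 — fraction explained by component i = λ_i / Σ λ:
  PC1: 54/113 = 0.4779
  PC2: 52/113 = 0.4602
  PC3: 7/113 = 0.0619

Step 3 — cumulative fraction after k components = (λ_1 + ... + λ_k) / Σ λ:
  k = 1: 54/113 = 0.4779
  k = 2: (54 + 52)/113 = 106/113 = 0.9381
  k = 3: (54 + 52 + 7)/113 = 113/113 = 1

Summary (fraction, with percent):

explained: PC1 0.4779 (47.79%), PC2 0.4602 (46.02%), PC3 0.0619 (6.19%);  cumulative: 0.4779, 0.9381, 1


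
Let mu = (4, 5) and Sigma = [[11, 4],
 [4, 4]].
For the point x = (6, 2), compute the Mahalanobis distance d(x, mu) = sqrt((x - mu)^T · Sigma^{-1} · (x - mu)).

Step 1 — centre the observation: (x - mu) = (2, -3).

Step 2 — invert Sigma. det(Sigma) = 11·4 - (4)² = 28.
  Sigma^{-1} = (1/det) · [[d, -b], [-b, a]] = [[0.1429, -0.1429],
 [-0.1429, 0.3929]].

Step 3 — form the quadratic (x - mu)^T · Sigma^{-1} · (x - mu):
  Sigma^{-1} · (x - mu) = (0.7143, -1.4643).
  (x - mu)^T · [Sigma^{-1} · (x - mu)] = (2)·(0.7143) + (-3)·(-1.4643) = 5.8214.

Step 4 — take square root: d = √(5.8214) ≈ 2.4128.

d(x, mu) = √(5.8214) ≈ 2.4128


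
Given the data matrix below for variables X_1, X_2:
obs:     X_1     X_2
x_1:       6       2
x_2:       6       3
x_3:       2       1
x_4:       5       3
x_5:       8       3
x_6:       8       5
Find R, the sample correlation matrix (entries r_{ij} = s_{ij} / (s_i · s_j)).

Step 1 — column means:
  mean(X_1) = (6 + 6 + 2 + 5 + 8 + 8) / 6 = 35/6 = 5.8333
  mean(X_2) = (2 + 3 + 1 + 3 + 3 + 5) / 6 = 17/6 = 2.8333

Step 2 — sample variances and covariances s[i,j] = (1/(n-1)) · Σ_k (x_{k,i} - mean_i) · (x_{k,j} - mean_j), with n-1 = 5:
  s[X_1,X_1] = ((0.1667)·(0.1667) + (0.1667)·(0.1667) + (-3.8333)·(-3.8333) + (-0.8333)·(-0.8333) + (2.1667)·(2.1667) + (2.1667)·(2.1667)) / 5 = 24.8333/5 = 4.9667
  s[X_1,X_2] = ((0.1667)·(-0.8333) + (0.1667)·(0.1667) + (-3.8333)·(-1.8333) + (-0.8333)·(0.1667) + (2.1667)·(0.1667) + (2.1667)·(2.1667)) / 5 = 11.8333/5 = 2.3667
  s[X_2,X_2] = ((-0.8333)·(-0.8333) + (0.1667)·(0.1667) + (-1.8333)·(-1.8333) + (0.1667)·(0.1667) + (0.1667)·(0.1667) + (2.1667)·(2.1667)) / 5 = 8.8333/5 = 1.7667
  Sample standard deviations s_i = √(s[i,i]):
  s(X_1) = √(4.9667) = 2.2286
  s(X_2) = √(1.7667) = 1.3292

Step 3 — r_{ij} = s_{ij} / (s_i · s_j):
  r[X_1,X_1] = 1 (diagonal).
  r[X_1,X_2] = 2.3667 / (2.2286 · 1.3292) = 2.3667 / 2.9622 = 0.799
  r[X_2,X_2] = 1 (diagonal).

R is symmetric with unit diagonal. Assembling:

R = [[1, 0.799],
 [0.799, 1]]


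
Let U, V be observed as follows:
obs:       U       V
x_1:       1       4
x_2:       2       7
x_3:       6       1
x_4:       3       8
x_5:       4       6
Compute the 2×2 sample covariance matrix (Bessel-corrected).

Step 1 — column means:
  mean(U) = (1 + 2 + 6 + 3 + 4) / 5 = 16/5 = 3.2
  mean(V) = (4 + 7 + 1 + 8 + 6) / 5 = 26/5 = 5.2

Step 2 — sample covariance S[i,j] = (1/(n-1)) · Σ_k (x_{k,i} - mean_i) · (x_{k,j} - mean_j), with n-1 = 4.
  S[U,U] = ((-2.2)·(-2.2) + (-1.2)·(-1.2) + (2.8)·(2.8) + (-0.2)·(-0.2) + (0.8)·(0.8)) / 4 = 14.8/4 = 3.7
  S[U,V] = ((-2.2)·(-1.2) + (-1.2)·(1.8) + (2.8)·(-4.2) + (-0.2)·(2.8) + (0.8)·(0.8)) / 4 = -11.2/4 = -2.8
  S[V,V] = ((-1.2)·(-1.2) + (1.8)·(1.8) + (-4.2)·(-4.2) + (2.8)·(2.8) + (0.8)·(0.8)) / 4 = 30.8/4 = 7.7

S is symmetric (S[j,i] = S[i,j]). Assembling:

S = [[3.7, -2.8],
 [-2.8, 7.7]]


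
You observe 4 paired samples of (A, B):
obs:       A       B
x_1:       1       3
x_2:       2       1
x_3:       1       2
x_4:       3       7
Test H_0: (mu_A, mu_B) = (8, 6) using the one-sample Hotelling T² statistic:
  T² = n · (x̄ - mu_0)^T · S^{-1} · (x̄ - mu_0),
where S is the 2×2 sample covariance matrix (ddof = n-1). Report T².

Step 1 — sample mean vector:
  mean(A) = (1 + 2 + 1 + 3) / 4 = 7/4 = 1.75
  mean(B) = (3 + 1 + 2 + 7) / 4 = 13/4 = 3.25
  x̄ = (1.75, 3.25),  deviation x̄ - mu_0 = (1.75, 3.25) - (8, 6) = (-6.25, -2.75).

Step 2 — sample covariance matrix, S[i,j] = (1/(n-1)) · Σ_k (x_{k,i} - mean_i) · (x_{k,j} - mean_j), divisor n-1 = 3:
  S[A,A] = ((-0.75)·(-0.75) + (0.25)·(0.25) + (-0.75)·(-0.75) + (1.25)·(1.25)) / 3 = 2.75/3 = 0.9167
  S[A,B] = ((-0.75)·(-0.25) + (0.25)·(-2.25) + (-0.75)·(-1.25) + (1.25)·(3.75)) / 3 = 5.25/3 = 1.75
  S[B,B] = ((-0.25)·(-0.25) + (-2.25)·(-2.25) + (-1.25)·(-1.25) + (3.75)·(3.75)) / 3 = 20.75/3 = 6.9167
  S = [[0.9167, 1.75],
 [1.75, 6.9167]].

Step 3 — invert S. det(S) = 0.9167·6.9167 - (1.75)² = 3.2778.
  S^{-1} = (1/det) · [[d, -b], [-b, a]] = [[2.1102, -0.5339],
 [-0.5339, 0.2797]].

Step 4 — quadratic form (x̄ - mu_0)^T · S^{-1} · (x̄ - mu_0):
  S^{-1} · (x̄ - mu_0) = (-11.7203, 2.5678),
  (x̄ - mu_0)^T · [...] = (-6.25)·(-11.7203) + (-2.75)·(2.5678) = 66.1907.

Step 5 — scale by n: T² = 4 · 66.1907 = 264.7627.

T² ≈ 264.7627


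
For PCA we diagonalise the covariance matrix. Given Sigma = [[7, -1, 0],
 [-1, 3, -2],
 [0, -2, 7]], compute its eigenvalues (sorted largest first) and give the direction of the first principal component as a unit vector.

Step 1 — characteristic polynomial p(λ) = det(λI - Sigma) = λ³ - tr·λ² + c_1·λ - det, where tr = trace, c_1 = sum of the principal 2×2 minors, det = det(Sigma):
  tr = 7 + 3 + 7 = 17,
  c_1 = (7·3 - (-1)²) + (7·7 - (0)²) + (3·7 - (-2)²) = 20 + 49 + 17 = 86,
  det = 7·(3·7 - (-2)²) - (-1)·((-1)·7 - (-2)·(0)) + (0)·((-1)·(-2) - 3·(0)) = 7·(17) - (-1)·(-7) + (0)·(2) = 112.
  So p(λ) = λ³ - 17λ² + 86λ - 112.
Step 2 — look for an integer root (rational root theorem: any rational root is an integer divisor of 112). Testing λ = 2:
  p(2) = 8 - 68 + 172 - 112 = 0  ✓
  Dividing out (λ - 2): p(λ) = (λ - 2)(λ² - 15λ + 56).
Step 3 — remaining eigenvalues from the quadratic λ² - 15λ + 56 = 0:
  Δ = 15² - 4·56 = 225 - 224 = 1,  λ = (15 ± √1)/2 = (15 ± 1)/2 = 8 or 7.
  Sorted: λ_1 = 8,  λ_2 = 7,  λ_3 = 2  (check: sum = 17 = tr ✓).

Step 4 — unit eigenvector for λ_1 = 8: v spans the null space of (Sigma - λ_1 I), whose rows are
  r_1 = (-1, -1, 0),  r_2 = (-1, -5, -2),  r_3 = (0, -2, -1).
  v is orthogonal to every row, so take v ∝ r_1 × r_2 = ((-1)·(-2) - (0)·(-5), (0)·(-1) - (-1)·(-2), (-1)·(-5) - (-1)·(-1)) = (2, -2, 4).
  Rescale (divide by 2): u = (1, -1, 2).
  ||u|| = √((1)² + (-1)² + (2)²) = √(6) ≈ 2.4495,  v_1 = u/||u|| ≈ (0.4082, -0.4082, 0.8165) (||v_1|| = 1).

λ_1 = 8,  λ_2 = 7,  λ_3 = 2;  v_1 ≈ (0.4082, -0.4082, 0.8165)


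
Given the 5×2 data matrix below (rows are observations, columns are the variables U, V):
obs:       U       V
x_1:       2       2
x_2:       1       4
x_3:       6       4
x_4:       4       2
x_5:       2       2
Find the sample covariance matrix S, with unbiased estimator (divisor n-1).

Step 1 — column means:
  mean(U) = (2 + 1 + 6 + 4 + 2) / 5 = 15/5 = 3
  mean(V) = (2 + 4 + 4 + 2 + 2) / 5 = 14/5 = 2.8

Step 2 — sample covariance S[i,j] = (1/(n-1)) · Σ_k (x_{k,i} - mean_i) · (x_{k,j} - mean_j), with n-1 = 4.
  S[U,U] = ((-1)·(-1) + (-2)·(-2) + (3)·(3) + (1)·(1) + (-1)·(-1)) / 4 = 16/4 = 4
  S[U,V] = ((-1)·(-0.8) + (-2)·(1.2) + (3)·(1.2) + (1)·(-0.8) + (-1)·(-0.8)) / 4 = 2/4 = 0.5
  S[V,V] = ((-0.8)·(-0.8) + (1.2)·(1.2) + (1.2)·(1.2) + (-0.8)·(-0.8) + (-0.8)·(-0.8)) / 4 = 4.8/4 = 1.2

S is symmetric (S[j,i] = S[i,j]). Assembling:

S = [[4, 0.5],
 [0.5, 1.2]]


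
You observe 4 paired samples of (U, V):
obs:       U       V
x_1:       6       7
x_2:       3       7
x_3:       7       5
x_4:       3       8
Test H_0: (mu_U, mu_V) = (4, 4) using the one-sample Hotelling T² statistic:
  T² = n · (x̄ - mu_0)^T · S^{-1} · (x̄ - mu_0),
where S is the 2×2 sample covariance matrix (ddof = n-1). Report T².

Step 1 — sample mean vector:
  mean(U) = (6 + 3 + 7 + 3) / 4 = 19/4 = 4.75
  mean(V) = (7 + 7 + 5 + 8) / 4 = 27/4 = 6.75
  x̄ = (4.75, 6.75),  deviation x̄ - mu_0 = (4.75, 6.75) - (4, 4) = (0.75, 2.75).

Step 2 — sample covariance matrix, S[i,j] = (1/(n-1)) · Σ_k (x_{k,i} - mean_i) · (x_{k,j} - mean_j), divisor n-1 = 3:
  S[U,U] = ((1.25)·(1.25) + (-1.75)·(-1.75) + (2.25)·(2.25) + (-1.75)·(-1.75)) / 3 = 12.75/3 = 4.25
  S[U,V] = ((1.25)·(0.25) + (-1.75)·(0.25) + (2.25)·(-1.75) + (-1.75)·(1.25)) / 3 = -6.25/3 = -2.0833
  S[V,V] = ((0.25)·(0.25) + (0.25)·(0.25) + (-1.75)·(-1.75) + (1.25)·(1.25)) / 3 = 4.75/3 = 1.5833
  S = [[4.25, -2.0833],
 [-2.0833, 1.5833]].

Step 3 — invert S. det(S) = 4.25·1.5833 - (-2.0833)² = 2.3889.
  S^{-1} = (1/det) · [[d, -b], [-b, a]] = [[0.6628, 0.8721],
 [0.8721, 1.7791]].

Step 4 — quadratic form (x̄ - mu_0)^T · S^{-1} · (x̄ - mu_0):
  S^{-1} · (x̄ - mu_0) = (2.8953, 5.5465),
  (x̄ - mu_0)^T · [...] = (0.75)·(2.8953) + (2.75)·(5.5465) = 17.4244.

Step 5 — scale by n: T² = 4 · 17.4244 = 69.6977.

T² ≈ 69.6977


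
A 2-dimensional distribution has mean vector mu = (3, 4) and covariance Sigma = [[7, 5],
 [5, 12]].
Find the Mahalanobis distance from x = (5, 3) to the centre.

Step 1 — centre the observation: (x - mu) = (2, -1).

Step 2 — invert Sigma. det(Sigma) = 7·12 - (5)² = 59.
  Sigma^{-1} = (1/det) · [[d, -b], [-b, a]] = [[0.2034, -0.0847],
 [-0.0847, 0.1186]].

Step 3 — form the quadratic (x - mu)^T · Sigma^{-1} · (x - mu):
  Sigma^{-1} · (x - mu) = (0.4915, -0.2881).
  (x - mu)^T · [Sigma^{-1} · (x - mu)] = (2)·(0.4915) + (-1)·(-0.2881) = 1.2712.

Step 4 — take square root: d = √(1.2712) ≈ 1.1275.

d(x, mu) = √(1.2712) ≈ 1.1275


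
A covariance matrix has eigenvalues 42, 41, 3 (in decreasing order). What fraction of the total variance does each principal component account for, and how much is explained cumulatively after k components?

Step 1 — total variance = trace(Sigma) = Σ λ_i = 42 + 41 + 3 = 86.

Step 2 — fraction explained by component i = λ_i / Σ λ:
  PC1: 42/86 = 0.4884
  PC2: 41/86 = 0.4767
  PC3: 3/86 = 0.0349

Step 3 — cumulative fraction after k components = (λ_1 + ... + λ_k) / Σ λ:
  k = 1: 42/86 = 0.4884
  k = 2: (42 + 41)/86 = 83/86 = 0.9651
  k = 3: (42 + 41 + 3)/86 = 86/86 = 1

Summary (fraction, with percent):

explained: PC1 0.4884 (48.84%), PC2 0.4767 (47.67%), PC3 0.0349 (3.49%);  cumulative: 0.4884, 0.9651, 1


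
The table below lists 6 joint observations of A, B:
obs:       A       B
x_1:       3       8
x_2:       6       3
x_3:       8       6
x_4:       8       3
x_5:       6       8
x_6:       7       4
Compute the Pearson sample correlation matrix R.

Step 1 — column means:
  mean(A) = (3 + 6 + 8 + 8 + 6 + 7) / 6 = 38/6 = 6.3333
  mean(B) = (8 + 3 + 6 + 3 + 8 + 4) / 6 = 32/6 = 5.3333

Step 2 — sample variances and covariances s[i,j] = (1/(n-1)) · Σ_k (x_{k,i} - mean_i) · (x_{k,j} - mean_j), with n-1 = 5:
  s[A,A] = ((-3.3333)·(-3.3333) + (-0.3333)·(-0.3333) + (1.6667)·(1.6667) + (1.6667)·(1.6667) + (-0.3333)·(-0.3333) + (0.6667)·(0.6667)) / 5 = 17.3333/5 = 3.4667
  s[A,B] = ((-3.3333)·(2.6667) + (-0.3333)·(-2.3333) + (1.6667)·(0.6667) + (1.6667)·(-2.3333) + (-0.3333)·(2.6667) + (0.6667)·(-1.3333)) / 5 = -12.6667/5 = -2.5333
  s[B,B] = ((2.6667)·(2.6667) + (-2.3333)·(-2.3333) + (0.6667)·(0.6667) + (-2.3333)·(-2.3333) + (2.6667)·(2.6667) + (-1.3333)·(-1.3333)) / 5 = 27.3333/5 = 5.4667
  Sample standard deviations s_i = √(s[i,i]):
  s(A) = √(3.4667) = 1.8619
  s(B) = √(5.4667) = 2.3381

Step 3 — r_{ij} = s_{ij} / (s_i · s_j):
  r[A,A] = 1 (diagonal).
  r[A,B] = -2.5333 / (1.8619 · 2.3381) = -2.5333 / 4.3533 = -0.5819
  r[B,B] = 1 (diagonal).

R is symmetric with unit diagonal. Assembling:

R = [[1, -0.5819],
 [-0.5819, 1]]


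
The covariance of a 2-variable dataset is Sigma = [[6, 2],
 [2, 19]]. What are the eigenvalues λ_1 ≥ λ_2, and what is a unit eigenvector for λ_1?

Step 1 — characteristic polynomial of 2×2 Sigma:
  det(Sigma - λI) = λ² - trace · λ + det = 0.
  trace = 6 + 19 = 25, det = 6·19 - (2)² = 110.
Step 2 — discriminant:
  Δ = trace² - 4·det = 625 - 440 = 185.
Step 3 — eigenvalues:
  λ = (trace ± √Δ)/2 = (25 ± 13.6015)/2,
  λ_1 = 19.3007,  λ_2 = 5.6993.

Step 4 — unit eigenvector for λ_1: solve (Sigma - λ_1 I)v = 0. First row:
  (6 - 19.3007)·v_x + (2)·v_y = 0, i.e. (-13.3007)·v_x + (2)·v_y = 0,
  so v ∝ (b, λ_1 - a) = (2, 13.3007) = u.
  ||u|| = √((2)² + (13.3007)²) = √(180.9096) ≈ 13.4503,
  v_1 = u/||u|| ≈ (0.1487, 0.9889) (||v_1|| = 1).

λ_1 = 19.3007,  λ_2 = 5.6993;  v_1 ≈ (0.1487, 0.9889)


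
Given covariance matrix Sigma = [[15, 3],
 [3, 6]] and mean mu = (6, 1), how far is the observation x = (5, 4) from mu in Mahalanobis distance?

Step 1 — centre the observation: (x - mu) = (-1, 3).

Step 2 — invert Sigma. det(Sigma) = 15·6 - (3)² = 81.
  Sigma^{-1} = (1/det) · [[d, -b], [-b, a]] = [[0.0741, -0.037],
 [-0.037, 0.1852]].

Step 3 — form the quadratic (x - mu)^T · Sigma^{-1} · (x - mu):
  Sigma^{-1} · (x - mu) = (-0.1852, 0.5926).
  (x - mu)^T · [Sigma^{-1} · (x - mu)] = (-1)·(-0.1852) + (3)·(0.5926) = 1.963.

Step 4 — take square root: d = √(1.963) ≈ 1.4011.

d(x, mu) = √(1.963) ≈ 1.4011
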